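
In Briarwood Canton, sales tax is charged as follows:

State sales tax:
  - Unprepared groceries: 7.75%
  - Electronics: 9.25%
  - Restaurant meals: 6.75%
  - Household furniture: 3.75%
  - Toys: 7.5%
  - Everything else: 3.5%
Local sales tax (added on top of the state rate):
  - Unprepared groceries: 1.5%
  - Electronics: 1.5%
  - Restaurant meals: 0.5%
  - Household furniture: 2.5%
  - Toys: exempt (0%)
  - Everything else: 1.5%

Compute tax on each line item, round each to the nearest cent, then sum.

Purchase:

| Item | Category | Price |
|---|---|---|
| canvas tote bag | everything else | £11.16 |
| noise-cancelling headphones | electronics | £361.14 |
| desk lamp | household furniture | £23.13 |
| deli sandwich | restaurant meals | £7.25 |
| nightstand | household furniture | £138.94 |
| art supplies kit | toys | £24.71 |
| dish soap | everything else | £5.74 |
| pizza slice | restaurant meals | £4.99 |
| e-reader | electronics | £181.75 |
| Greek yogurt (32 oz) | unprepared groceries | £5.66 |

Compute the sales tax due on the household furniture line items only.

Desk lamp £23.13: household furniture → 3.75% + 2.5% local = 6.25% → £1.45
Nightstand £138.94: household furniture → 3.75% + 2.5% local = 6.25% → £8.68
Tax on household furniture = £1.45 + £8.68 = £10.13

£10.13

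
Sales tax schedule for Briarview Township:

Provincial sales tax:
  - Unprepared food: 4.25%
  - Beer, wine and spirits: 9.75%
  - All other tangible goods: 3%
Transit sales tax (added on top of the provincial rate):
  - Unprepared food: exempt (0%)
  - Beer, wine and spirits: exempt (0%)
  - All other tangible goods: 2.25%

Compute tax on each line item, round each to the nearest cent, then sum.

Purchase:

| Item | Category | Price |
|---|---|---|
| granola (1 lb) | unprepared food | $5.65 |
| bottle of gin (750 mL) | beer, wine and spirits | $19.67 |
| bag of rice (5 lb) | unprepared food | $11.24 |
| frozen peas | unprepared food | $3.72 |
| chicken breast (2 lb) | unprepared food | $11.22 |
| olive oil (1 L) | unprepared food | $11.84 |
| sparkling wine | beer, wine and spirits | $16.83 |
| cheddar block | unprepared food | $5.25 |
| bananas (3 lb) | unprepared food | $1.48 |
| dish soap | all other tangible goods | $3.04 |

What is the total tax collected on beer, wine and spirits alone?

$3.56

Bottle of gin (750 mL) $19.67: beer, wine and spirits → 9.75% + 0% transit = 9.75% → $1.92
Sparkling wine $16.83: beer, wine and spirits → 9.75% + 0% transit = 9.75% → $1.64
Tax on beer, wine and spirits = $1.92 + $1.64 = $3.56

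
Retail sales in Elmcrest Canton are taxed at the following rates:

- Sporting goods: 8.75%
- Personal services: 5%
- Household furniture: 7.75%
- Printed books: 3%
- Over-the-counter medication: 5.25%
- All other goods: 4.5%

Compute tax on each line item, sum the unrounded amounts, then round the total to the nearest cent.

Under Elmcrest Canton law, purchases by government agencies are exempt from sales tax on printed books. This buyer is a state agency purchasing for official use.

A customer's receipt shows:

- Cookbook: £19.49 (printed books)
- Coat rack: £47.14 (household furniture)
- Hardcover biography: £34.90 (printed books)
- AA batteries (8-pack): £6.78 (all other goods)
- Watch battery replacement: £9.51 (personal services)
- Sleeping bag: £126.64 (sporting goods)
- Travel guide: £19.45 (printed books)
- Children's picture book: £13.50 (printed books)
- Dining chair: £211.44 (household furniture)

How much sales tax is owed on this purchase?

Cookbook £19.49: printed books, buyer-exempt → 0% → £0.00
Coat rack £47.14: household furniture → 7.75% → £3.65335
Hardcover biography £34.90: printed books, buyer-exempt → 0% → £0.00
AA batteries (8-pack) £6.78: all other goods → 4.5% → £0.3051
Watch battery replacement £9.51: personal services → 5% → £0.4755
Sleeping bag £126.64: sporting goods → 8.75% → £11.081
Travel guide £19.45: printed books, buyer-exempt → 0% → £0.00
Children's picture book £13.50: printed books, buyer-exempt → 0% → £0.00
Dining chair £211.44: household furniture → 7.75% → £16.3866
Unrounded tax sum = £31.90155 → £31.90

£31.90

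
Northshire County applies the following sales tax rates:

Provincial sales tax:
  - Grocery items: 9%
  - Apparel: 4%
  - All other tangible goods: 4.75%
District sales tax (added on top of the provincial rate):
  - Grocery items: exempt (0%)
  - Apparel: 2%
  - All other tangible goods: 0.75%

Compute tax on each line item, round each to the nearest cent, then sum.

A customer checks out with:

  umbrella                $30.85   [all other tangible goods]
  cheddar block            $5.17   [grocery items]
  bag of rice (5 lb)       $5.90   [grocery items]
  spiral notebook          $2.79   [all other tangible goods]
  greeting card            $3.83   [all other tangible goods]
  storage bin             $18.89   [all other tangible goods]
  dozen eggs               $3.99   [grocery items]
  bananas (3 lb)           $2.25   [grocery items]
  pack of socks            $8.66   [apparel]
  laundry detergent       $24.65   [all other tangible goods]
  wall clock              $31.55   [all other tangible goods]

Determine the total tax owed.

Umbrella $30.85: all other tangible goods → 4.75% + 0.75% district = 5.5% → $1.70
Cheddar block $5.17: grocery items → 9% + 0% district = 9% → $0.47
Bag of rice (5 lb) $5.90: grocery items → 9% + 0% district = 9% → $0.53
Spiral notebook $2.79: all other tangible goods → 4.75% + 0.75% district = 5.5% → $0.15
Greeting card $3.83: all other tangible goods → 4.75% + 0.75% district = 5.5% → $0.21
Storage bin $18.89: all other tangible goods → 4.75% + 0.75% district = 5.5% → $1.04
Dozen eggs $3.99: grocery items → 9% + 0% district = 9% → $0.36
Bananas (3 lb) $2.25: grocery items → 9% + 0% district = 9% → $0.20
Pack of socks $8.66: apparel → 4% + 2% district = 6% → $0.52
Laundry detergent $24.65: all other tangible goods → 4.75% + 0.75% district = 5.5% → $1.36
Wall clock $31.55: all other tangible goods → 4.75% + 0.75% district = 5.5% → $1.74
Total tax = $1.70 + $0.47 + $0.53 + $0.15 + $0.21 + $1.04 + $0.36 + $0.20 + $0.52 + $1.36 + $1.74 = $8.28

$8.28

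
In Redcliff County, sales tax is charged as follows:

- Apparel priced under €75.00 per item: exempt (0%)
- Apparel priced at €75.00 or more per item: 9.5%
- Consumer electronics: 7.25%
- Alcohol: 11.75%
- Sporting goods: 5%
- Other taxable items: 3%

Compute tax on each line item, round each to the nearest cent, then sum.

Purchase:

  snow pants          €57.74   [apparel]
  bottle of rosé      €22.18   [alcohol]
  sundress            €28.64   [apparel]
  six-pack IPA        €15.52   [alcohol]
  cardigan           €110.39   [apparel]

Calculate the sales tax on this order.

€14.92

Snow pants €57.74: apparel, under €75.00 → 0% → €0.00
Bottle of rosé €22.18: alcohol → 11.75% → €2.61
Sundress €28.64: apparel, under €75.00 → 0% → €0.00
Six-pack IPA €15.52: alcohol → 11.75% → €1.82
Cardigan €110.39: apparel, €75.00 or more → 9.5% → €10.49
Total tax = €2.61 + €1.82 + €10.49 = €14.92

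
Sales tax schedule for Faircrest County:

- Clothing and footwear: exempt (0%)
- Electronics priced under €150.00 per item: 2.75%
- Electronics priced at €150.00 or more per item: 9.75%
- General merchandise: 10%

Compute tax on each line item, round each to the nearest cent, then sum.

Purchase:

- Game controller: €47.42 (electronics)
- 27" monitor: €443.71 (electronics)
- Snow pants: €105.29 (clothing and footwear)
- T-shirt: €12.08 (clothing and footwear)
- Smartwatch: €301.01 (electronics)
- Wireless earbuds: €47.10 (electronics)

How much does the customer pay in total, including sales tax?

€1031.82

Game controller €47.42: electronics, under €150.00 → 2.75% → €1.30
27" monitor €443.71: electronics, €150.00 or more → 9.75% → €43.26
Snow pants €105.29: clothing and footwear → 0% → €0.00
T-shirt €12.08: clothing and footwear → 0% → €0.00
Smartwatch €301.01: electronics, €150.00 or more → 9.75% → €29.35
Wireless earbuds €47.10: electronics, under €150.00 → 2.75% → €1.30
Subtotal = €956.61; tax = €75.21; total due = €1031.82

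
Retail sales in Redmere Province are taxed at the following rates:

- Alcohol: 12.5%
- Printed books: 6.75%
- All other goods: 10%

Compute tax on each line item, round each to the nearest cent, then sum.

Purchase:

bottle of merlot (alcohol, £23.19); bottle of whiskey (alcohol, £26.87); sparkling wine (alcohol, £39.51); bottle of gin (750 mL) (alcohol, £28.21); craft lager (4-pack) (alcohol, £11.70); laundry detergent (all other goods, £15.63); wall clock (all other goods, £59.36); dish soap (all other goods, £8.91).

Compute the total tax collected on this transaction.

Bottle of merlot £23.19: alcohol → 12.5% → £2.90
Bottle of whiskey £26.87: alcohol → 12.5% → £3.36
Sparkling wine £39.51: alcohol → 12.5% → £4.94
Bottle of gin (750 mL) £28.21: alcohol → 12.5% → £3.53
Craft lager (4-pack) £11.70: alcohol → 12.5% → £1.46
Laundry detergent £15.63: all other goods → 10% → £1.56
Wall clock £59.36: all other goods → 10% → £5.94
Dish soap £8.91: all other goods → 10% → £0.89
Total tax = £2.90 + £3.36 + £4.94 + £3.53 + £1.46 + £1.56 + £5.94 + £0.89 = £24.58

£24.58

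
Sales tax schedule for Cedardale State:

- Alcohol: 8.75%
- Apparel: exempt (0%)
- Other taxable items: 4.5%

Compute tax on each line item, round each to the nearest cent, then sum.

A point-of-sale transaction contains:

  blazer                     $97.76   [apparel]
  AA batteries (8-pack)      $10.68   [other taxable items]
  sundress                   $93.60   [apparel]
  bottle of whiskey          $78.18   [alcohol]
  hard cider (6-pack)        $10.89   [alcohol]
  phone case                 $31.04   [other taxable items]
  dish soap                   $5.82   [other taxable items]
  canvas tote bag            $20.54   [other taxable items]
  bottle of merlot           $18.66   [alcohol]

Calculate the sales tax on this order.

$12.48

Blazer $97.76: apparel → 0% → $0.00
AA batteries (8-pack) $10.68: other taxable items → 4.5% → $0.48
Sundress $93.60: apparel → 0% → $0.00
Bottle of whiskey $78.18: alcohol → 8.75% → $6.84
Hard cider (6-pack) $10.89: alcohol → 8.75% → $0.95
Phone case $31.04: other taxable items → 4.5% → $1.40
Dish soap $5.82: other taxable items → 4.5% → $0.26
Canvas tote bag $20.54: other taxable items → 4.5% → $0.92
Bottle of merlot $18.66: alcohol → 8.75% → $1.63
Total tax = $0.48 + $6.84 + $0.95 + $1.40 + $0.26 + $0.92 + $1.63 = $12.48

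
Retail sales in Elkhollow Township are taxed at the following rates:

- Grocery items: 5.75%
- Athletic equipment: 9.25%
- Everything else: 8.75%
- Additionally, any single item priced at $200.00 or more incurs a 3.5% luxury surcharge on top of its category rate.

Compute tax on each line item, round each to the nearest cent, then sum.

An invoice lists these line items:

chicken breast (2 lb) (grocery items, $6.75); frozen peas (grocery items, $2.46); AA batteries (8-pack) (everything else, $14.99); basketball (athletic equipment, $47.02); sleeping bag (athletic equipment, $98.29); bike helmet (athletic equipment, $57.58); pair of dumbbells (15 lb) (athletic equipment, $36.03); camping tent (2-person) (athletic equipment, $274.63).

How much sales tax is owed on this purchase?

$58.96

Chicken breast (2 lb) $6.75: grocery items → 5.75% → $0.39
Frozen peas $2.46: grocery items → 5.75% → $0.14
AA batteries (8-pack) $14.99: everything else → 8.75% → $1.31
Basketball $47.02: athletic equipment → 9.25% → $4.35
Sleeping bag $98.29: athletic equipment → 9.25% → $9.09
Bike helmet $57.58: athletic equipment → 9.25% → $5.33
Pair of dumbbells (15 lb) $36.03: athletic equipment → 9.25% → $3.33
Camping tent (2-person) $274.63: athletic equipment → 9.25% + 3.5% surcharge = 12.75% → $35.02
Total tax = $0.39 + $0.14 + $1.31 + $4.35 + $9.09 + $5.33 + $3.33 + $35.02 = $58.96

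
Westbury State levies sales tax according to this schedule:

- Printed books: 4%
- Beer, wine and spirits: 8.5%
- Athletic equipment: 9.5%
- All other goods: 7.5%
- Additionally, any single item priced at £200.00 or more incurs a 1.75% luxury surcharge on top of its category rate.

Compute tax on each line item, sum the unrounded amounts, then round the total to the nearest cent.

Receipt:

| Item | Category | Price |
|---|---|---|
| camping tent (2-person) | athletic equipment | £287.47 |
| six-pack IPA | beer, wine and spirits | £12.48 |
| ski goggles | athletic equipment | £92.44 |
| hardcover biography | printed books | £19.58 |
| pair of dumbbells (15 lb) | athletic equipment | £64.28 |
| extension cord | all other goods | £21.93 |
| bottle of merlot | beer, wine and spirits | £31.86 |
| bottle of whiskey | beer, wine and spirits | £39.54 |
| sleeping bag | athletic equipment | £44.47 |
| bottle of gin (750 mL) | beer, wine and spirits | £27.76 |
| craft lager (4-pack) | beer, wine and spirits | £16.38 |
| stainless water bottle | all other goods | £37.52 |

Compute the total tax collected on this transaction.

£67.58

Camping tent (2-person) £287.47: athletic equipment → 9.5% + 1.75% surcharge = 11.25% → £32.340375
Six-pack IPA £12.48: beer, wine and spirits → 8.5% → £1.0608
Ski goggles £92.44: athletic equipment → 9.5% → £8.7818
Hardcover biography £19.58: printed books → 4% → £0.7832
Pair of dumbbells (15 lb) £64.28: athletic equipment → 9.5% → £6.1066
Extension cord £21.93: all other goods → 7.5% → £1.64475
Bottle of merlot £31.86: beer, wine and spirits → 8.5% → £2.7081
Bottle of whiskey £39.54: beer, wine and spirits → 8.5% → £3.3609
Sleeping bag £44.47: athletic equipment → 9.5% → £4.22465
Bottle of gin (750 mL) £27.76: beer, wine and spirits → 8.5% → £2.3596
Craft lager (4-pack) £16.38: beer, wine and spirits → 8.5% → £1.3923
Stainless water bottle £37.52: all other goods → 7.5% → £2.814
Unrounded tax sum = £67.577075 → £67.58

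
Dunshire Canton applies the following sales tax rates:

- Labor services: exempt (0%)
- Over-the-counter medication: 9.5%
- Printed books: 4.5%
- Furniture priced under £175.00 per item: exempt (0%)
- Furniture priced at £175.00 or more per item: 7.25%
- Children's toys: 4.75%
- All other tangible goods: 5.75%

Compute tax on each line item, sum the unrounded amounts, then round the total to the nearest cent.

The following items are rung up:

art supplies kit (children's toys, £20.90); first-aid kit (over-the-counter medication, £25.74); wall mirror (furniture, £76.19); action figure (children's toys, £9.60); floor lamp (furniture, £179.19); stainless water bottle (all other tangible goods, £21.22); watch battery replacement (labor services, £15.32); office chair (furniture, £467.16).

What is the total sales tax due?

Art supplies kit £20.90: children's toys → 4.75% → £0.99275
First-aid kit £25.74: over-the-counter medication → 9.5% → £2.4453
Wall mirror £76.19: furniture, under £175.00 → 0% → £0.00
Action figure £9.60: children's toys → 4.75% → £0.456
Floor lamp £179.19: furniture, £175.00 or more → 7.25% → £12.991275
Stainless water bottle £21.22: all other tangible goods → 5.75% → £1.22015
Watch battery replacement £15.32: labor services → 0% → £0.00
Office chair £467.16: furniture, £175.00 or more → 7.25% → £33.8691
Unrounded tax sum = £51.974575 → £51.97

£51.97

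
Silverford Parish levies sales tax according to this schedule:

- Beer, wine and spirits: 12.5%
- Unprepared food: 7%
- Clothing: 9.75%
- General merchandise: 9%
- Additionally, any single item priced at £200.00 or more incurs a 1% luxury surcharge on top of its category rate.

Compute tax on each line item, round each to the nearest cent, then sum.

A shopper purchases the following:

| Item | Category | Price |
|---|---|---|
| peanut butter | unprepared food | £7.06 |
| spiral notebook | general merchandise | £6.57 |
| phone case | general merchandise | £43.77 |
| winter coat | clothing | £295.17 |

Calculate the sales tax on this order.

£36.75

Peanut butter £7.06: unprepared food → 7% → £0.49
Spiral notebook £6.57: general merchandise → 9% → £0.59
Phone case £43.77: general merchandise → 9% → £3.94
Winter coat £295.17: clothing → 9.75% + 1% surcharge = 10.75% → £31.73
Total tax = £0.49 + £0.59 + £3.94 + £31.73 = £36.75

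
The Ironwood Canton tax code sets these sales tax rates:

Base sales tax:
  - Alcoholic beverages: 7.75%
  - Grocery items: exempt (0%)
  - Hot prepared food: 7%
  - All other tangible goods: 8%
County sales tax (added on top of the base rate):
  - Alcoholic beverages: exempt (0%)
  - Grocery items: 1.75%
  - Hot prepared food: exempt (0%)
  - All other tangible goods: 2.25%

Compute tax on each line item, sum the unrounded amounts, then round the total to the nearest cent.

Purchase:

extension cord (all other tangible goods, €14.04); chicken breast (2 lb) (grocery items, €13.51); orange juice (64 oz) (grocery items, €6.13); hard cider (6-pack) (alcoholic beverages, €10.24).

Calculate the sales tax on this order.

€2.58

Extension cord €14.04: all other tangible goods → 8% + 2.25% county = 10.25% → €1.4391
Chicken breast (2 lb) €13.51: grocery items → 0% + 1.75% county = 1.75% → €0.236425
Orange juice (64 oz) €6.13: grocery items → 0% + 1.75% county = 1.75% → €0.107275
Hard cider (6-pack) €10.24: alcoholic beverages → 7.75% + 0% county = 7.75% → €0.7936
Unrounded tax sum = €2.5764 → €2.58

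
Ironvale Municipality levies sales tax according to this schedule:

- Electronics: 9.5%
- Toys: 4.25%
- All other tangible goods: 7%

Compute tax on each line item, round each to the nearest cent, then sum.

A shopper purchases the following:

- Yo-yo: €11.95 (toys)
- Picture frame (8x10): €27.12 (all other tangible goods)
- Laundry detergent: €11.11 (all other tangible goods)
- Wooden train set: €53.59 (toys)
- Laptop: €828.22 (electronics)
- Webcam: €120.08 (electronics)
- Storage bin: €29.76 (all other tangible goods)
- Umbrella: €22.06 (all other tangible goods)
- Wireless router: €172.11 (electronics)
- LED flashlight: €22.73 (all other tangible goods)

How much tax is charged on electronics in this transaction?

Laptop €828.22: electronics → 9.5% → €78.68
Webcam €120.08: electronics → 9.5% → €11.41
Wireless router €172.11: electronics → 9.5% → €16.35
Tax on electronics = €78.68 + €11.41 + €16.35 = €106.44

€106.44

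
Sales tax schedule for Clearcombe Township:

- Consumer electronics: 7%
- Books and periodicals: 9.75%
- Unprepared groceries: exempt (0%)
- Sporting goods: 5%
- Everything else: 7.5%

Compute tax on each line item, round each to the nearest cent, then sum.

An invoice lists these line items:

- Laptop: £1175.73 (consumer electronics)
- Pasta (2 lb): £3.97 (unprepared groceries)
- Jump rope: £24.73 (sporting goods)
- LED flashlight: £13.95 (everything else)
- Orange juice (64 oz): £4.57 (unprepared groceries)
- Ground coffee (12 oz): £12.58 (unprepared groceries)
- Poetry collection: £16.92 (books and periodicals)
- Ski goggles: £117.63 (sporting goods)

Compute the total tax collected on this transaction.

Laptop £1175.73: consumer electronics → 7% → £82.30
Pasta (2 lb) £3.97: unprepared groceries → 0% → £0.00
Jump rope £24.73: sporting goods → 5% → £1.24
LED flashlight £13.95: everything else → 7.5% → £1.05
Orange juice (64 oz) £4.57: unprepared groceries → 0% → £0.00
Ground coffee (12 oz) £12.58: unprepared groceries → 0% → £0.00
Poetry collection £16.92: books and periodicals → 9.75% → £1.65
Ski goggles £117.63: sporting goods → 5% → £5.88
Total tax = £82.30 + £1.24 + £1.05 + £1.65 + £5.88 = £92.12

£92.12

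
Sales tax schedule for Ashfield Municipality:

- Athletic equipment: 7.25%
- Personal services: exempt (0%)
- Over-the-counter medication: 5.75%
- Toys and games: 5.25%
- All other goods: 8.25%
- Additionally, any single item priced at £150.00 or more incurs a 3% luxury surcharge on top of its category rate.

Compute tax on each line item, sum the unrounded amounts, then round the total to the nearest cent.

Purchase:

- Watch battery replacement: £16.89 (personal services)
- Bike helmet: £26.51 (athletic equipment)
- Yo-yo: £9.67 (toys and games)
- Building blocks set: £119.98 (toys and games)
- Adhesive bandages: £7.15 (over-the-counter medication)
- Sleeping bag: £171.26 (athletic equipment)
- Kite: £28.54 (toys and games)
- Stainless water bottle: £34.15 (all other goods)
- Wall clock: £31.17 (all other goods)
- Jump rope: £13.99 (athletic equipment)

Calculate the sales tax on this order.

£34.60

Watch battery replacement £16.89: personal services → 0% → £0.00
Bike helmet £26.51: athletic equipment → 7.25% → £1.921975
Yo-yo £9.67: toys and games → 5.25% → £0.507675
Building blocks set £119.98: toys and games → 5.25% → £6.29895
Adhesive bandages £7.15: over-the-counter medication → 5.75% → £0.411125
Sleeping bag £171.26: athletic equipment → 7.25% + 3% surcharge = 10.25% → £17.55415
Kite £28.54: toys and games → 5.25% → £1.49835
Stainless water bottle £34.15: all other goods → 8.25% → £2.817375
Wall clock £31.17: all other goods → 8.25% → £2.571525
Jump rope £13.99: athletic equipment → 7.25% → £1.014275
Unrounded tax sum = £34.5954 → £34.60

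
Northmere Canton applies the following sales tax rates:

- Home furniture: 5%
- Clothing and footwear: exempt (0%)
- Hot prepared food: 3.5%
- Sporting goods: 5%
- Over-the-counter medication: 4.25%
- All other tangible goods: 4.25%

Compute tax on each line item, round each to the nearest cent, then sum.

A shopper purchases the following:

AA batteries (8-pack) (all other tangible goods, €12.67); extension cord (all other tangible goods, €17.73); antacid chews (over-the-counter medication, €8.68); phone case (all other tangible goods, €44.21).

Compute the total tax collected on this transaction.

€3.54

AA batteries (8-pack) €12.67: all other tangible goods → 4.25% → €0.54
Extension cord €17.73: all other tangible goods → 4.25% → €0.75
Antacid chews €8.68: over-the-counter medication → 4.25% → €0.37
Phone case €44.21: all other tangible goods → 4.25% → €1.88
Total tax = €0.54 + €0.75 + €0.37 + €1.88 = €3.54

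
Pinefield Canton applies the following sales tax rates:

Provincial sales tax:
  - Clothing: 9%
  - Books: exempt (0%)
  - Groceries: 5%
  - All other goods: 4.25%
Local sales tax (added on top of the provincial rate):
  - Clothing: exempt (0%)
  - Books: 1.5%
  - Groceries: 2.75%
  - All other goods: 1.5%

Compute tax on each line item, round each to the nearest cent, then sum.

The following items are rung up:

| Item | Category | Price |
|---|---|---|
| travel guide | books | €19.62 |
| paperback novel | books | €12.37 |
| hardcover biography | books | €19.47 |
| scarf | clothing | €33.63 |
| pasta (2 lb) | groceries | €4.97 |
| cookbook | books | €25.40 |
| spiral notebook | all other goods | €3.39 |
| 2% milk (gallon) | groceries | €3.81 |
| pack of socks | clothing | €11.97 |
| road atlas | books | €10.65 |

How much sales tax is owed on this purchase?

€6.30

Travel guide €19.62: books → 0% + 1.5% local = 1.5% → €0.29
Paperback novel €12.37: books → 0% + 1.5% local = 1.5% → €0.19
Hardcover biography €19.47: books → 0% + 1.5% local = 1.5% → €0.29
Scarf €33.63: clothing → 9% + 0% local = 9% → €3.03
Pasta (2 lb) €4.97: groceries → 5% + 2.75% local = 7.75% → €0.39
Cookbook €25.40: books → 0% + 1.5% local = 1.5% → €0.38
Spiral notebook €3.39: all other goods → 4.25% + 1.5% local = 5.75% → €0.19
2% milk (gallon) €3.81: groceries → 5% + 2.75% local = 7.75% → €0.30
Pack of socks €11.97: clothing → 9% + 0% local = 9% → €1.08
Road atlas €10.65: books → 0% + 1.5% local = 1.5% → €0.16
Total tax = €0.29 + €0.19 + €0.29 + €3.03 + €0.39 + €0.38 + €0.19 + €0.30 + €1.08 + €0.16 = €6.30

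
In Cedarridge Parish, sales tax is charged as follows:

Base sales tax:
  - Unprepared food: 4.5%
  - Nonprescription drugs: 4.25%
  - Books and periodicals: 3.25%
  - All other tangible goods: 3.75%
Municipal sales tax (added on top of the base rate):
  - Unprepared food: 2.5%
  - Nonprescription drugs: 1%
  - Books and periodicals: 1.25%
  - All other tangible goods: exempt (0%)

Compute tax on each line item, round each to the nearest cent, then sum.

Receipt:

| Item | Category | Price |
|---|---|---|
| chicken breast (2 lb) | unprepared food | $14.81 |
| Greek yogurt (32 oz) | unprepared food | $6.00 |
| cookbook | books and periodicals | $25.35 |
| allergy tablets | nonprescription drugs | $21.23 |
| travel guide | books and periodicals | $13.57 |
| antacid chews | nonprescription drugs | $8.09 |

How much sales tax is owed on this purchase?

Chicken breast (2 lb) $14.81: unprepared food → 4.5% + 2.5% municipal = 7% → $1.04
Greek yogurt (32 oz) $6.00: unprepared food → 4.5% + 2.5% municipal = 7% → $0.42
Cookbook $25.35: books and periodicals → 3.25% + 1.25% municipal = 4.5% → $1.14
Allergy tablets $21.23: nonprescription drugs → 4.25% + 1% municipal = 5.25% → $1.11
Travel guide $13.57: books and periodicals → 3.25% + 1.25% municipal = 4.5% → $0.61
Antacid chews $8.09: nonprescription drugs → 4.25% + 1% municipal = 5.25% → $0.42
Total tax = $1.04 + $0.42 + $1.14 + $1.11 + $0.61 + $0.42 = $4.74

$4.74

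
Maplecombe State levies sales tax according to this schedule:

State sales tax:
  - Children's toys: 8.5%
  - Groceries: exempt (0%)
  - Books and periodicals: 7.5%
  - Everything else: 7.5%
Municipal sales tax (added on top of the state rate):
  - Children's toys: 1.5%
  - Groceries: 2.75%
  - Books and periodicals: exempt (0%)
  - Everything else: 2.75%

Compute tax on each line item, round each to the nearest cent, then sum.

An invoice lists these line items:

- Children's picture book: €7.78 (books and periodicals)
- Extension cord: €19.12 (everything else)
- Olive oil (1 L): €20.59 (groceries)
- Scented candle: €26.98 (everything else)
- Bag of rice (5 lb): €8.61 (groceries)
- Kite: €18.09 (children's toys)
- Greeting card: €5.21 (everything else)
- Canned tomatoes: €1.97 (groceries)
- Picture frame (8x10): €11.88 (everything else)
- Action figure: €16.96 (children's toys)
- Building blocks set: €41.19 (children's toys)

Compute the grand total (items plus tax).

€193.93

Children's picture book €7.78: books and periodicals → 7.5% + 0% municipal = 7.5% → €0.58
Extension cord €19.12: everything else → 7.5% + 2.75% municipal = 10.25% → €1.96
Olive oil (1 L) €20.59: groceries → 0% + 2.75% municipal = 2.75% → €0.57
Scented candle €26.98: everything else → 7.5% + 2.75% municipal = 10.25% → €2.77
Bag of rice (5 lb) €8.61: groceries → 0% + 2.75% municipal = 2.75% → €0.24
Kite €18.09: children's toys → 8.5% + 1.5% municipal = 10% → €1.81
Greeting card €5.21: everything else → 7.5% + 2.75% municipal = 10.25% → €0.53
Canned tomatoes €1.97: groceries → 0% + 2.75% municipal = 2.75% → €0.05
Picture frame (8x10) €11.88: everything else → 7.5% + 2.75% municipal = 10.25% → €1.22
Action figure €16.96: children's toys → 8.5% + 1.5% municipal = 10% → €1.70
Building blocks set €41.19: children's toys → 8.5% + 1.5% municipal = 10% → €4.12
Subtotal = €178.38; tax = €15.55; total due = €193.93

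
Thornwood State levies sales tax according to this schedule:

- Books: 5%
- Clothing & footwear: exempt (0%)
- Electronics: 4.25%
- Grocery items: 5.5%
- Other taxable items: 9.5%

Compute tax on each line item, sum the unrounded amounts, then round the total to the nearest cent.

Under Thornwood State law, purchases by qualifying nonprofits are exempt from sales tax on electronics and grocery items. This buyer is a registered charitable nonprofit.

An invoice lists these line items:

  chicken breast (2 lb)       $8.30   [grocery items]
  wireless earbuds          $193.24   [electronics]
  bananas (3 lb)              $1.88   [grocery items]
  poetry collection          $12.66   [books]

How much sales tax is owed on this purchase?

Chicken breast (2 lb) $8.30: grocery items, buyer-exempt → 0% → $0.00
Wireless earbuds $193.24: electronics, buyer-exempt → 0% → $0.00
Bananas (3 lb) $1.88: grocery items, buyer-exempt → 0% → $0.00
Poetry collection $12.66: books → 5% → $0.633
Unrounded tax sum = $0.633 → $0.63

$0.63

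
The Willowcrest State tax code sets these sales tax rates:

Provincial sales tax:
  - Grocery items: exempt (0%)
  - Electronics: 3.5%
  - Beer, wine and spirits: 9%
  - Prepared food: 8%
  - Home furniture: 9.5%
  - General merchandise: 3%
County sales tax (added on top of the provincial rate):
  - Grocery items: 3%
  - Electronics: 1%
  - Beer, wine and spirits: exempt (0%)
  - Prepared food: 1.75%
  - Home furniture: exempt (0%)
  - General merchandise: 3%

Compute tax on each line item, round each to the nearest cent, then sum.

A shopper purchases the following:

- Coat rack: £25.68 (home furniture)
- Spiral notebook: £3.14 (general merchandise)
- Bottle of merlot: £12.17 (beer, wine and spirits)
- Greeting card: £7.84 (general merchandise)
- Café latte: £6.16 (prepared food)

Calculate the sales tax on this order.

£4.80

Coat rack £25.68: home furniture → 9.5% + 0% county = 9.5% → £2.44
Spiral notebook £3.14: general merchandise → 3% + 3% county = 6% → £0.19
Bottle of merlot £12.17: beer, wine and spirits → 9% + 0% county = 9% → £1.10
Greeting card £7.84: general merchandise → 3% + 3% county = 6% → £0.47
Café latte £6.16: prepared food → 8% + 1.75% county = 9.75% → £0.60
Total tax = £2.44 + £0.19 + £1.10 + £0.47 + £0.60 = £4.80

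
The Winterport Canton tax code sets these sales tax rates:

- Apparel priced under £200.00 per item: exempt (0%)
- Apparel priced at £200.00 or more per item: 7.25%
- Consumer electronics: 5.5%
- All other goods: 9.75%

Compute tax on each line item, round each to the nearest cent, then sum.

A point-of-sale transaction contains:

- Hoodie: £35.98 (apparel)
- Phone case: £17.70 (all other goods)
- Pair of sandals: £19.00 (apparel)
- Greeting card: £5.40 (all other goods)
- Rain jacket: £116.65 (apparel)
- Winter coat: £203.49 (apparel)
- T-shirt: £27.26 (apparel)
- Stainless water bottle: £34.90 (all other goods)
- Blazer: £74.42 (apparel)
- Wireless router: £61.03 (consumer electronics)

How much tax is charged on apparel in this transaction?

Hoodie £35.98: apparel, under £200.00 → 0% → £0.00
Pair of sandals £19.00: apparel, under £200.00 → 0% → £0.00
Rain jacket £116.65: apparel, under £200.00 → 0% → £0.00
Winter coat £203.49: apparel, £200.00 or more → 7.25% → £14.75
T-shirt £27.26: apparel, under £200.00 → 0% → £0.00
Blazer £74.42: apparel, under £200.00 → 0% → £0.00
Tax on apparel = £0.00 + £0.00 + £0.00 + £14.75 + £0.00 + £0.00 = £14.75

£14.75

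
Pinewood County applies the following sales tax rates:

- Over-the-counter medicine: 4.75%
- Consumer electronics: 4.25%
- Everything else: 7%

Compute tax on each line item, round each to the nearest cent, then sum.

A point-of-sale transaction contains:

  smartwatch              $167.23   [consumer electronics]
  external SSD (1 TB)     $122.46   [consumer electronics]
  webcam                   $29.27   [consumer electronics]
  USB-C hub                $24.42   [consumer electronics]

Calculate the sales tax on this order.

Smartwatch $167.23: consumer electronics → 4.25% → $7.11
External SSD (1 TB) $122.46: consumer electronics → 4.25% → $5.20
Webcam $29.27: consumer electronics → 4.25% → $1.24
USB-C hub $24.42: consumer electronics → 4.25% → $1.04
Total tax = $7.11 + $5.20 + $1.24 + $1.04 = $14.59

$14.59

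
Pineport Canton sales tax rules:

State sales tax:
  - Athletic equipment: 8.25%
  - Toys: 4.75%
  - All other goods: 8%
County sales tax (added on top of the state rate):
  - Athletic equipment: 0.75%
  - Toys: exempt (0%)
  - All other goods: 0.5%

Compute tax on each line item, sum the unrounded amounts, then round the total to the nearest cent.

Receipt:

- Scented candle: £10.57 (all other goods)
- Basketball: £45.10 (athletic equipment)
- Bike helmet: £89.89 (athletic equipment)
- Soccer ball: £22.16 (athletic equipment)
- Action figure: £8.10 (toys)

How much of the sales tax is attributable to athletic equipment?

£14.14

Basketball £45.10: athletic equipment → 8.25% + 0.75% county = 9% → £4.059
Bike helmet £89.89: athletic equipment → 8.25% + 0.75% county = 9% → £8.0901
Soccer ball £22.16: athletic equipment → 8.25% + 0.75% county = 9% → £1.9944
Tax on athletic equipment: unrounded sum = £14.1435 → £14.14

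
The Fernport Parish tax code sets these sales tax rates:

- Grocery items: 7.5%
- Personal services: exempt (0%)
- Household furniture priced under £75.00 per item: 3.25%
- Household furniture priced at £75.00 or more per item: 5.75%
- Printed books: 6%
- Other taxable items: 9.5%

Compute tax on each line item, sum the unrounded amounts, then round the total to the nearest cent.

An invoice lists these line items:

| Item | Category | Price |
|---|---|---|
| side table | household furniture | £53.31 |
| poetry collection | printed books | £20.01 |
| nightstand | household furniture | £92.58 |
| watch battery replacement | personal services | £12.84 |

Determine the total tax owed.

Side table £53.31: household furniture, under £75.00 → 3.25% → £1.732575
Poetry collection £20.01: printed books → 6% → £1.2006
Nightstand £92.58: household furniture, £75.00 or more → 5.75% → £5.32335
Watch battery replacement £12.84: personal services → 0% → £0.00
Unrounded tax sum = £8.256525 → £8.26

£8.26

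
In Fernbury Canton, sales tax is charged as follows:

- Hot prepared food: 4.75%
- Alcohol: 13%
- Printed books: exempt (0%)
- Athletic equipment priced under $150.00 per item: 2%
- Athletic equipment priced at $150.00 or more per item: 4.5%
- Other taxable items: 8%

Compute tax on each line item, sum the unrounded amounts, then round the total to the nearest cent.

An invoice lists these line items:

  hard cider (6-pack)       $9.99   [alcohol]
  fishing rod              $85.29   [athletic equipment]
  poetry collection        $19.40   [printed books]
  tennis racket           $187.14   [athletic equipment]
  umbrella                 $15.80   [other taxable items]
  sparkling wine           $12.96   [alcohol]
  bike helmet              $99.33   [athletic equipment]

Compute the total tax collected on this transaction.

Hard cider (6-pack) $9.99: alcohol → 13% → $1.2987
Fishing rod $85.29: athletic equipment, under $150.00 → 2% → $1.7058
Poetry collection $19.40: printed books → 0% → $0.00
Tennis racket $187.14: athletic equipment, $150.00 or more → 4.5% → $8.4213
Umbrella $15.80: other taxable items → 8% → $1.264
Sparkling wine $12.96: alcohol → 13% → $1.6848
Bike helmet $99.33: athletic equipment, under $150.00 → 2% → $1.9866
Unrounded tax sum = $16.3612 → $16.36

$16.36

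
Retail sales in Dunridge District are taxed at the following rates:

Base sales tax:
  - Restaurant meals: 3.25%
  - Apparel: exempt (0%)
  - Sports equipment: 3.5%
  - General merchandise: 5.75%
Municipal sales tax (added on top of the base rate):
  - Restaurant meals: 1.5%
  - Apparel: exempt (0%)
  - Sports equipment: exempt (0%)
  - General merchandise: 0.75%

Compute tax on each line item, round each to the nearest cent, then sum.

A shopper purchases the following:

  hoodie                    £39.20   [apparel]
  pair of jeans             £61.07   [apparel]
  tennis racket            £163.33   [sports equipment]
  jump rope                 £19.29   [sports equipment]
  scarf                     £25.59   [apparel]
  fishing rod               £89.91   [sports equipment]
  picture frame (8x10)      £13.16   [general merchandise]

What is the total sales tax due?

Hoodie £39.20: apparel → 0% + 0% municipal = 0% → £0.00
Pair of jeans £61.07: apparel → 0% + 0% municipal = 0% → £0.00
Tennis racket £163.33: sports equipment → 3.5% + 0% municipal = 3.5% → £5.72
Jump rope £19.29: sports equipment → 3.5% + 0% municipal = 3.5% → £0.68
Scarf £25.59: apparel → 0% + 0% municipal = 0% → £0.00
Fishing rod £89.91: sports equipment → 3.5% + 0% municipal = 3.5% → £3.15
Picture frame (8x10) £13.16: general merchandise → 5.75% + 0.75% municipal = 6.5% → £0.86
Total tax = £5.72 + £0.68 + £3.15 + £0.86 = £10.41

£10.41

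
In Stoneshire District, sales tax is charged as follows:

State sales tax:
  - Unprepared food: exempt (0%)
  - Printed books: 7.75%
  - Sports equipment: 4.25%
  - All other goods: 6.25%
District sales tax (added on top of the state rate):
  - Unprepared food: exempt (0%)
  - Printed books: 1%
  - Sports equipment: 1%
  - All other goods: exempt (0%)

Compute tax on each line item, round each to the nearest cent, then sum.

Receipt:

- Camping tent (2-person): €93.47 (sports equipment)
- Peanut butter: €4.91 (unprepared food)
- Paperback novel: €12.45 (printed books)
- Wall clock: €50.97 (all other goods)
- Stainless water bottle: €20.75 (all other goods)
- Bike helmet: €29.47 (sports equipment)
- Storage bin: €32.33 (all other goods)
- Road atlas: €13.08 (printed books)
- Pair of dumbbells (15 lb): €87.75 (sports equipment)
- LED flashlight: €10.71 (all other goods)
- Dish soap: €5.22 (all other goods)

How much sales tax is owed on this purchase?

€20.81

Camping tent (2-person) €93.47: sports equipment → 4.25% + 1% district = 5.25% → €4.91
Peanut butter €4.91: unprepared food → 0% + 0% district = 0% → €0.00
Paperback novel €12.45: printed books → 7.75% + 1% district = 8.75% → €1.09
Wall clock €50.97: all other goods → 6.25% + 0% district = 6.25% → €3.19
Stainless water bottle €20.75: all other goods → 6.25% + 0% district = 6.25% → €1.30
Bike helmet €29.47: sports equipment → 4.25% + 1% district = 5.25% → €1.55
Storage bin €32.33: all other goods → 6.25% + 0% district = 6.25% → €2.02
Road atlas €13.08: printed books → 7.75% + 1% district = 8.75% → €1.14
Pair of dumbbells (15 lb) €87.75: sports equipment → 4.25% + 1% district = 5.25% → €4.61
LED flashlight €10.71: all other goods → 6.25% + 0% district = 6.25% → €0.67
Dish soap €5.22: all other goods → 6.25% + 0% district = 6.25% → €0.33
Total tax = €4.91 + €1.09 + €3.19 + €1.30 + €1.55 + €2.02 + €1.14 + €4.61 + €0.67 + €0.33 = €20.81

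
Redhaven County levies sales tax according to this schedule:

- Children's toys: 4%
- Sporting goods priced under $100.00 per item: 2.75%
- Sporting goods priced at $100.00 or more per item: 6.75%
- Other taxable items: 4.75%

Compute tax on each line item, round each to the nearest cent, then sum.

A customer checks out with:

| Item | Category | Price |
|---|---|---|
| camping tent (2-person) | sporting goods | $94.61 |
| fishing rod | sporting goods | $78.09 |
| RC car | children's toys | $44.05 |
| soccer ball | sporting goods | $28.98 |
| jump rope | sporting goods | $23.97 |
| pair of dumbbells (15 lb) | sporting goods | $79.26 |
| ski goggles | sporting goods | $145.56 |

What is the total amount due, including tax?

$514.50

Camping tent (2-person) $94.61: sporting goods, under $100.00 → 2.75% → $2.60
Fishing rod $78.09: sporting goods, under $100.00 → 2.75% → $2.15
RC car $44.05: children's toys → 4% → $1.76
Soccer ball $28.98: sporting goods, under $100.00 → 2.75% → $0.80
Jump rope $23.97: sporting goods, under $100.00 → 2.75% → $0.66
Pair of dumbbells (15 lb) $79.26: sporting goods, under $100.00 → 2.75% → $2.18
Ski goggles $145.56: sporting goods, $100.00 or more → 6.75% → $9.83
Subtotal = $494.52; tax = $19.98; total due = $514.50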